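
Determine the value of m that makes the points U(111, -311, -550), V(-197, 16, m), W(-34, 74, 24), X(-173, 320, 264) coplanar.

Normal to plane UWX: n = (-48804, -44986, 17845); plane equation n·P = -1241348.
Requiring n·V = -1241348: (17845)m + (8894612) = -1241348.
So m = -568.

-568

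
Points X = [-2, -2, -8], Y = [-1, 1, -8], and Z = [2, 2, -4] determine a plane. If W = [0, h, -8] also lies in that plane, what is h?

4

Coplanarity requires XY · (XZ × XW) = 0.
XY = (1, 3, 0), XZ = (4, 4, 4); the triple product is linear in h with coefficient -4 and constant term 16.
Setting it to zero: h = 4.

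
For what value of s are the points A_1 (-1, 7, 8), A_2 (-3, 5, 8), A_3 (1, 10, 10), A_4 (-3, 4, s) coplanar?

Coplanarity ⇔ det[A_1A_2; A_1A_3; A_1A_4] = 0.
Expanding, this is linear in s: (-2)s + (12) = 0.
So s = 6.

6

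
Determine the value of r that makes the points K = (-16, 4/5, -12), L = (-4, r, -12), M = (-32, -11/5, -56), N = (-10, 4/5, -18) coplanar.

7/5

Normal to plane KMN: n = (18, -360, 18); plane equation n·P = -792.
Requiring n·L = -792: (-360)r + (-288) = -792.
So r = 7/5.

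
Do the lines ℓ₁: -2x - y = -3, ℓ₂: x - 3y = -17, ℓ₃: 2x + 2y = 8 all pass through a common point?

No

Lines aᵢx + bᵢy = cᵢ with pairwise distinct directions are concurrent exactly when det[aᵢ bᵢ cᵢ] = 0.
Here the determinant is -2.
Nonzero, so no common point exists.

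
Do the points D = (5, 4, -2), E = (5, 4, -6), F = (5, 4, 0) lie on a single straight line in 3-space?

Yes

DE = (0, 0, -4), DF = (0, 0, 2).
DE × DF = (0, 0, 0).
The cross product vanishes, so the three points are collinear.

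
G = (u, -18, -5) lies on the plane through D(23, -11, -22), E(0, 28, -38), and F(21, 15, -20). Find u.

The plane through D, E, F has equation 494x + 78y − 520z = 21944.
Substituting G: (494)u + (1196) = 21944, so u = 42.

42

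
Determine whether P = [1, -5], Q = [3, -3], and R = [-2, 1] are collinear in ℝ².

PQ = (2, 2), PR = (-3, 6).
If collinear, PR would be a scalar multiple of PQ. But (2)·(6) ≠ (2)·(-3) (difference 18), so they are not parallel; the points are not collinear.

No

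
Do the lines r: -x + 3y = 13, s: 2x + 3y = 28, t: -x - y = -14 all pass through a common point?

The three lines meet at one point iff the augmented coefficient matrix [aᵢ bᵢ cᵢ] has rank < 3, i.e. its determinant vanishes.
Here the determinant is 27.
Nonzero, so no common point exists.

No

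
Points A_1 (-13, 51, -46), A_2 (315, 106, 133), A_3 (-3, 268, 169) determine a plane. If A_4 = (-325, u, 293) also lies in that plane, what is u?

The plane through A_1, A_2, A_3 has equation −27018x − 68730y + 70626z = -6402792.
Substituting A_4: (-68730)u + (29474268) = -6402792, so u = 522.

522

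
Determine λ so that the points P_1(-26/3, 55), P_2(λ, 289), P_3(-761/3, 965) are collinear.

-215/3

The three points are collinear iff det[P_1P_2; P_1P_3] = 0.
This determinant is linear in λ: (910)λ + (195650/3) = 0, so λ = -215/3.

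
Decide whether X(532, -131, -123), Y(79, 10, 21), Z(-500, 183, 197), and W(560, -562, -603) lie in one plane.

The four points are coplanar iff the 3×3 determinant with rows XY, XZ, XW is zero.
Rows: (-453, 141, 144), (-1032, 314, 320), (28, -431, -480).
Expanding along the first row: (-453)(-12800) − (141)(486400) + (144)(436000) = 0.
Zero determinant ⇒ coplanar.

Yes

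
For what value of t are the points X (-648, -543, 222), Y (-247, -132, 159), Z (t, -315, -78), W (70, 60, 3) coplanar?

-154

Normal to plane XYW: n = (-52020, 42585, -53295); plane equation n·P = -1246185.
Requiring n·Z = -1246185: (-52020)t + (-9257265) = -1246185.
So t = -154.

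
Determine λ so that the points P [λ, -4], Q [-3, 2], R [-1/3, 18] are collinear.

-4

The three points are collinear iff det[PQ; PR] = 0.
This determinant is linear in λ: (-16)λ + (-64) = 0, so λ = -4.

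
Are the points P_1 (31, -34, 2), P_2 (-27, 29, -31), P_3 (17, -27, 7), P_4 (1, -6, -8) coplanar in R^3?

No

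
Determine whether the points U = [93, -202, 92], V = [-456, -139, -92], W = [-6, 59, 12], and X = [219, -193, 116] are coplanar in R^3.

With U as base: UV = (-549, 63, -184), UW = (-99, 261, -80), UX = (126, 9, 24).
UW × UX = (6984, -7704, -33777).
UV · (UW × UX) = 1895400.
Since 1895400 ≠ 0, the four points are not coplanar.

No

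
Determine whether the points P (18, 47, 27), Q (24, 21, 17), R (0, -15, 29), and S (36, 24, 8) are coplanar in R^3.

Yes

The four points are coplanar iff the 3×3 determinant with rows PQ, PR, PS is zero.
Rows: (6, -26, -10), (-18, -62, 2), (18, -23, -19).
Expanding along the first row: (6)(1224) − (-26)(306) + (-10)(1530) = 0.
Zero determinant ⇒ coplanar.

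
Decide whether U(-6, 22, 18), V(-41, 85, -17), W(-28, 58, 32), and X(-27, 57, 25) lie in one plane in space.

The four points are coplanar iff the 3×3 determinant with rows UV, UW, UX is zero.
Rows: (-35, 63, -35), (-22, 36, 14), (-21, 35, 7).
Expanding along the first row: (-35)(-238) − (63)(140) + (-35)(-14) = 0.
Zero determinant ⇒ coplanar.

Yes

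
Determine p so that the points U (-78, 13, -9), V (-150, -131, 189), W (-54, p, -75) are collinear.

61

Direction UV = (-72, -144, 198). From the x-coordinate of W, the parameter along the line is τ = (-54 − (-78))/(-72) = -1/3.
Then p = 13 + (-1/3)·(-144) = 61.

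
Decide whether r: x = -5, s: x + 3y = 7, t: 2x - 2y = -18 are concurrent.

Lines aᵢx + bᵢy = cᵢ with pairwise distinct directions are concurrent exactly when det[aᵢ bᵢ cᵢ] = 0.
Here the determinant is 0.
It vanishes, so the lines are concurrent at (-5, 4).

Yes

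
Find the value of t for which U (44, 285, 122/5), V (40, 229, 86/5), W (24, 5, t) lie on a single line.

-58/5

Direction UV = (-4, -56, -36/5). From the x-coordinate of W, the parameter along the line is τ = (24 − 44)/(-4) = 5.
Then t = 122/5 + 5·(-36/5) = -58/5.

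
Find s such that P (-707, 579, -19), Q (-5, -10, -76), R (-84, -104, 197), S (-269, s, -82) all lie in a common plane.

228

Normal to plane PQR: n = (-166155, -187143, -112519); plane equation n·X = 11253649.
Requiring n·S = 11253649: (-187143)s + (53922253) = 11253649.
So s = 228.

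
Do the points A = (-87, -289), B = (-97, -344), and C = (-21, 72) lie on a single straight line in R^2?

AB = (-10, -55), AC = (66, 361).
Twice the signed area of △ABC is (-10)(361) − (-55)(66) = 20.
The area is nonzero, so the three points are not collinear.

No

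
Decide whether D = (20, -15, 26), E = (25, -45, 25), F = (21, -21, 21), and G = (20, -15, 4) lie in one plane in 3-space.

Yes

The four points are coplanar iff the 3×3 determinant with rows DE, DF, DG is zero.
Rows: (5, -30, -1), (1, -6, -5), (0, 0, -22).
Expanding along the first row: (5)(132) − (-30)(-22) + (-1)(0) = 0.
Zero determinant ⇒ coplanar.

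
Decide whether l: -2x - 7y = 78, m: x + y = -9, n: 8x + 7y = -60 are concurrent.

Yes

Lines aᵢx + bᵢy = cᵢ with pairwise distinct directions are concurrent exactly when det[aᵢ bᵢ cᵢ] = 0.
Here the determinant is 0.
It vanishes, so the lines are concurrent at (3, -12).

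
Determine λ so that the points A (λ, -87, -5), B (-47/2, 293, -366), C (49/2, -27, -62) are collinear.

67/2

Collinearity requires AB × AC = 0; each component is linear in λ.
The y-component gives (304)λ + (-10184) = 0, so λ = 67/2.
The remaining components then also vanish.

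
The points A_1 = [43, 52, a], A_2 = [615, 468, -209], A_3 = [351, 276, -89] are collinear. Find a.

Direction A_2A_3 = (-264, -192, 120). From the x-coordinate of A_1, the parameter along the line is τ = (43 − 615)/(-264) = 13/6.
Then a = (-209) + 13/6·(120) = 51.

51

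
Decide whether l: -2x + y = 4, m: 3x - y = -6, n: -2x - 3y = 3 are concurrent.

Lines aᵢx + bᵢy = cᵢ with pairwise distinct directions are concurrent exactly when det[aᵢ bᵢ cᵢ] = 0.
Here the determinant is 1.
Nonzero, so no common point exists.

No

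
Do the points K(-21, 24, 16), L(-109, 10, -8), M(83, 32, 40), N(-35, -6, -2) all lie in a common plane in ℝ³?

Yes

A normal to the plane through K, L, M is n = KL × KM = (-144, -384, 752).
The plane has equation n·P = 5840. For N: n·N = 5840.
Equal, so N lies in the plane and all four are coplanar.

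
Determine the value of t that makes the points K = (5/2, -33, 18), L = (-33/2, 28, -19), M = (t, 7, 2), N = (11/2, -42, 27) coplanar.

-19/2

The points are coplanar iff KL · (KM × KN) = 0.
Expanding, this is linear in t: (-216)t + (-2052) = 0.
So t = -19/2.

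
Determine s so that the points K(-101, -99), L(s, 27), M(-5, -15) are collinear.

43

The three points are collinear iff det[KL; KM] = 0.
This determinant is linear in s: (84)s + (-3612) = 0, so s = 43.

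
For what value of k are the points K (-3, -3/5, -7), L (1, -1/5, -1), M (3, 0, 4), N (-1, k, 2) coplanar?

-2/5

Normal to plane KLM: n = (4/5, -8, 0); plane equation n·P = 12/5.
Requiring n·N = 12/5: (-8)k + (-4/5) = 12/5.
So k = -2/5.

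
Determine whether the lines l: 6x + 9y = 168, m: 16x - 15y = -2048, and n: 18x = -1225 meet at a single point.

No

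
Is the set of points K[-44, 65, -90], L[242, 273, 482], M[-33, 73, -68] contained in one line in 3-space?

KL = (286, 208, 572), KM = (11, 8, 22).
KL × KM = (0, 0, 0).
The cross product vanishes, so the three points are collinear.

Yes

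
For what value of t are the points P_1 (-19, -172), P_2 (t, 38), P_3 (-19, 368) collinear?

The three points are collinear iff det[P_1P_2; P_1P_3] = 0.
This determinant is linear in t: (540)t + (10260) = 0, so t = -19.

-19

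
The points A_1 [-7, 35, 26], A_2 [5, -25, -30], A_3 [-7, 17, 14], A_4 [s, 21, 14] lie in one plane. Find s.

Normal to plane A_1A_2A_3: n = (-288, 144, -216); plane equation n·P = 1440.
Requiring n·A_4 = 1440: (-288)s + (0) = 1440.
So s = -5.

-5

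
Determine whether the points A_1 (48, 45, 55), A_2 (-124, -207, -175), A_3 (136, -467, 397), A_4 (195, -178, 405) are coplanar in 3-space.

With A_1 as base: A_1A_2 = (-172, -252, -230), A_1A_3 = (88, -512, 342), A_1A_4 = (147, -223, 350).
A_1A_3 × A_1A_4 = (-102934, 19474, 55640).
A_1A_2 · (A_1A_3 × A_1A_4) = 0.
The scalar triple product vanishes, so the four points are coplanar.

Yes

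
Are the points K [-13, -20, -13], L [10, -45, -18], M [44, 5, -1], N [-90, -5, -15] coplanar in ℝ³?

The four points are coplanar iff the 3×3 determinant with rows KL, KM, KN is zero.
Rows: (23, -25, -5), (57, 25, 12), (-77, 15, -2).
Expanding along the first row: (23)(-230) − (-25)(810) + (-5)(2780) = 1060.
Nonzero ⇒ not coplanar.

No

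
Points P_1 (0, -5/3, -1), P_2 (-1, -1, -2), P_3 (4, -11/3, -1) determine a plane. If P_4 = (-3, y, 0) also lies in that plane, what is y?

A normal to the plane is n = P_1P_2 × P_1P_3 = (-2, -4, -2/3).
P_4 lies in the plane iff n · P_1P_4 = 0.
This gives (-4)y + (-4/3) = 0, so y = -1/3.

-1/3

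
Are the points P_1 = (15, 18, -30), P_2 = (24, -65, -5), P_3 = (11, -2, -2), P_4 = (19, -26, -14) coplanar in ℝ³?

Yes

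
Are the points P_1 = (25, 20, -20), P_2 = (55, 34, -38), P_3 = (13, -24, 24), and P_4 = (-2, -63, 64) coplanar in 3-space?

No

With P_1 as base: P_1P_2 = (30, 14, -18), P_1P_3 = (-12, -44, 44), P_1P_4 = (-27, -83, 84).
P_1P_3 × P_1P_4 = (-44, -180, -192).
P_1P_2 · (P_1P_3 × P_1P_4) = -384.
Since -384 ≠ 0, the four points are not coplanar.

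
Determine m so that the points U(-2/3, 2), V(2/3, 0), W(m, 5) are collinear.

The three points are collinear iff det[UV; UW] = 0.
This determinant is linear in m: (2)m + (16/3) = 0, so m = -8/3.

-8/3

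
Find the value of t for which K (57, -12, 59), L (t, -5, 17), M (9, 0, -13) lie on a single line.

Collinearity requires KL × KM = 0; each component is linear in t.
The y-component gives (72)t + (-2088) = 0, so t = 29.
The remaining components then also vanish.

29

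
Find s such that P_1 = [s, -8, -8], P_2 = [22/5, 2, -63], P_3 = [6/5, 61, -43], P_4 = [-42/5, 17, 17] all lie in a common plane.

Coplanarity ⇔ det[P_1P_2; P_1P_3; P_1P_4] = 0.
Expanding, this is linear in s: (-4420)s + (-19448) = 0.
So s = -22/5.

-22/5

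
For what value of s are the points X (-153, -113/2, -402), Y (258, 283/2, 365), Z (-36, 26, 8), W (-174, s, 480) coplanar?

59

Coplanarity ⇔ det[XY; XZ; XW] = 0.
Expanding, this is linear in s: (-78771)s + (4647489) = 0.
So s = 59.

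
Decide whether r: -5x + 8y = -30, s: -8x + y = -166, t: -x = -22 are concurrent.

Lines aᵢx + bᵢy = cᵢ with pairwise distinct directions are concurrent exactly when det[aᵢ bᵢ cᵢ] = 0.
Here the determinant is 0.
It vanishes, so the lines are concurrent at (22, 10).

Yes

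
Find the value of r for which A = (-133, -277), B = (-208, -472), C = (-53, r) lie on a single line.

The three points are collinear iff det[AB; AC] = 0.
This determinant is linear in r: (-75)r + (-5175) = 0, so r = -69.

-69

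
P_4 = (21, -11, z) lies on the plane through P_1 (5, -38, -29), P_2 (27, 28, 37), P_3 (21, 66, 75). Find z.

-2

Coplanarity requires P_1P_2 · (P_1P_3 × P_1P_4) = 0.
P_1P_2 = (22, 66, 66), P_1P_3 = (16, 104, 104); the triple product is linear in z with coefficient 1232 and constant term 2464.
Setting it to zero: z = -2.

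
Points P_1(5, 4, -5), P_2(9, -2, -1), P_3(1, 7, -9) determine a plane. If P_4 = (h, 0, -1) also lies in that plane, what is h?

Coplanarity requires P_1P_2 · (P_1P_3 × P_1P_4) = 0.
P_1P_2 = (4, -6, 4), P_1P_3 = (-4, 3, -4); the triple product is linear in h with coefficient 12 and constant term -108.
Setting it to zero: h = 9.

9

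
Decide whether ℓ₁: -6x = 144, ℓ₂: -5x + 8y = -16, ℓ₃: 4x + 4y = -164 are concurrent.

Yes

Intersecting ℓ₁ and ℓ₂: solving the 2×2 system gives (x, y) = (-24, -17).
Substitute into ℓ₃: (4)(-24) + (4)(-17) = -164.
This equals -164, so (-24, -17) lies on all three lines and they are concurrent.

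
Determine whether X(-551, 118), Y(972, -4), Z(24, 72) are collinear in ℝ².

No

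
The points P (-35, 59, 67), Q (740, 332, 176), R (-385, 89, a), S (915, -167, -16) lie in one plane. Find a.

77

The points are coplanar iff PQ · (PR × PS) = 0.
Expanding, this is linear in a: (434500)a + (-33456500) = 0.
So a = 77.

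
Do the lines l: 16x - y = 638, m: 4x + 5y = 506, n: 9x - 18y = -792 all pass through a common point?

Yes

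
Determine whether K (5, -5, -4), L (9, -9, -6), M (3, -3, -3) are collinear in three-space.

Yes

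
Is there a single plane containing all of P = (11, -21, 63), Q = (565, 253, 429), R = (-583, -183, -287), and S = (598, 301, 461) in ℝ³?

Yes

With P as base: PQ = (554, 274, 366), PR = (-594, -162, -350), PS = (587, 322, 398).
PR × PS = (48224, 30962, -96174).
PQ · (PR × PS) = 0.
The scalar triple product vanishes, so the four points are coplanar.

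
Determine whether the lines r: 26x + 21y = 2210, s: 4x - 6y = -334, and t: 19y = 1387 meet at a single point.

No

Intersecting r and s: solving the 2×2 system gives (x, y) = (1041/40, 4381/60).
Substitute into t: (0)(1041/40) + (19)(4381/60) = 83239/60.
But t requires 1387 ≠ 83239/60, so the three lines have no common point.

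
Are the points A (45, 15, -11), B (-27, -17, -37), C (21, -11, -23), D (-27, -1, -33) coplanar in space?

No

A normal to the plane through A, B, C is n = AB × AC = (-292, -240, 1104).
The plane has equation n·P = -28884. For D: n·D = -28308.
-28308 ≠ -28884, so D is off the plane.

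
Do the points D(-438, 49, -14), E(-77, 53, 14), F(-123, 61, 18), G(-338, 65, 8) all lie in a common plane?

No

A normal to the plane through D, E, F is n = DE × DF = (-208, -2732, 3072).
The plane has equation n·P = -85772. For G: n·G = -82700.
-82700 ≠ -85772, so G is off the plane.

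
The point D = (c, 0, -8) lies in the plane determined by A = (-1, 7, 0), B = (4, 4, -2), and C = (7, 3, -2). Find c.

A normal to the plane is n = AB × AC = (-2, -6, 4).
D lies in the plane iff n · AD = 0.
This gives (-2)c + (8) = 0, so c = 4.

4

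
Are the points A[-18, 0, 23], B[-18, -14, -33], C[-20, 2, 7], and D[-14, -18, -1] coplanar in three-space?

A normal to the plane through A, B, C is n = AB × AC = (336, 112, -28).
The plane has equation n·P = -6692. For D: n·D = -6692.
Equal, so D lies in the plane and all four are coplanar.

Yes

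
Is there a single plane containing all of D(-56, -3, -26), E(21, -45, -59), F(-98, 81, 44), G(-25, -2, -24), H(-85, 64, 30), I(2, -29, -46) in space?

The plane through D, E, F has normal n = DE × DF = (-168, -4004, 4704) and equation n·P = -100884.
Checking the remaining points: n·G = -100688, n·H = -100856, n·I = -100604.
Since n·G = -100688 ≠ -100884, G is off the plane and the points are not all coplanar.

No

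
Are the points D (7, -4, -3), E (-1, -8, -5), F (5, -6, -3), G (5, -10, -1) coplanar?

Yes

A normal to the plane through D, E, F is n = DE × DF = (-4, 4, 8).
The plane has equation n·P = -68. For G: n·G = -68.
Equal, so G lies in the plane and all four are coplanar.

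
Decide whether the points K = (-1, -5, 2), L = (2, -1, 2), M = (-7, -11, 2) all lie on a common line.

No

KL = (3, 4, 0), KM = (-6, -6, 0).
KL × KM = (0, 0, 6).
The cross product is nonzero, so the points do not lie on one line.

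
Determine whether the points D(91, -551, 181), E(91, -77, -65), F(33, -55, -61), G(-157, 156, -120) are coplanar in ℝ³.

Yes

The four points are coplanar iff the 3×3 determinant with rows DE, DF, DG is zero.
Rows: (0, 474, -246), (-58, 496, -242), (-248, 707, -301).
Expanding along the first row: (0)(21798) − (474)(-42558) + (-246)(82002) = 0.
Zero determinant ⇒ coplanar.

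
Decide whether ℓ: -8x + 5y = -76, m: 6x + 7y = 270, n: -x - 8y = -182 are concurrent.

No

Lines aᵢx + bᵢy = cᵢ with pairwise distinct directions are concurrent exactly when det[aᵢ bᵢ cᵢ] = 0.
Here the determinant is 138.
Nonzero, so no common point exists.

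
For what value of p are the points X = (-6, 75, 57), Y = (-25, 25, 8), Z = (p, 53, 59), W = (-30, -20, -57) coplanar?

-28

Coplanarity ⇔ det[XY; XZ; XW] = 0.
Expanding, this is linear in p: (-1045)p + (-29260) = 0.
So p = -28.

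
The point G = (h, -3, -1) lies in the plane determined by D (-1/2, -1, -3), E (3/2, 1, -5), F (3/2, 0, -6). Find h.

-5/2

A normal to the plane is n = DE × DF = (-4, 2, -2).
G lies in the plane iff n · DG = 0.
This gives (-4)h + (-10) = 0, so h = -5/2.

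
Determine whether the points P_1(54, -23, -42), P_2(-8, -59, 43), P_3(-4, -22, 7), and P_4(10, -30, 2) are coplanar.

Yes

With P_1 as base: P_1P_2 = (-62, -36, 85), P_1P_3 = (-58, 1, 49), P_1P_4 = (-44, -7, 44).
P_1P_3 × P_1P_4 = (387, 396, 450).
P_1P_2 · (P_1P_3 × P_1P_4) = 0.
The scalar triple product vanishes, so the four points are coplanar.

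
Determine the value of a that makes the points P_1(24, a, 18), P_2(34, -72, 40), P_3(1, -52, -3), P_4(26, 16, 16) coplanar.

Coplanarity ⇔ det[P_1P_2; P_1P_3; P_1P_4] = 0.
Expanding, this is linear in a: (448)a + (4928) = 0.
So a = -11.

-11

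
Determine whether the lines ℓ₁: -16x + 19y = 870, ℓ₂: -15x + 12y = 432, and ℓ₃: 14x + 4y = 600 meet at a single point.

Lines aᵢx + bᵢy = cᵢ with pairwise distinct directions are concurrent exactly when det[aᵢ bᵢ cᵢ] = 0.
Here the determinant is 0.
It vanishes, so the lines are concurrent at (24, 66).

Yes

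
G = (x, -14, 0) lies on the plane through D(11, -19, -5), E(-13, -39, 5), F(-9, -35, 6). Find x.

15

A normal to the plane is n = DE × DF = (-60, 64, -16).
G lies in the plane iff n · DG = 0.
This gives (-60)x + (900) = 0, so x = 15.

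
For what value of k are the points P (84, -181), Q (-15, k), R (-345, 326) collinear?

The three points are collinear iff det[PQ; PR] = 0.
This determinant is linear in k: (429)k + (27456) = 0, so k = -64.

-64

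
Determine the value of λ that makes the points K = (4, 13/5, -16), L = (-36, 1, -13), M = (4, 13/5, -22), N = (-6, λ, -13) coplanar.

11/5

The points are coplanar iff KL · (KM × KN) = 0.
Expanding, this is linear in λ: (-240)λ + (528) = 0.
So λ = 11/5.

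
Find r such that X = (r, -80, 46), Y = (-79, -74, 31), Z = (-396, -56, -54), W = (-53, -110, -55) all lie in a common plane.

-5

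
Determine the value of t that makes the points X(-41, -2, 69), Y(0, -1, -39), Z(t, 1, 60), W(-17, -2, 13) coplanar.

-53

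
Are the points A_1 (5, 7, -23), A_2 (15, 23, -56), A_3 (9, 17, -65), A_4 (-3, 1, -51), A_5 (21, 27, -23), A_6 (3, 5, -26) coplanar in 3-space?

No

The plane through A_1, A_2, A_3 has normal n = A_1A_2 × A_1A_3 = (-342, 288, 36) and equation n·P = -522.
Checking the remaining points: n·A_4 = -522, n·A_5 = -234, n·A_6 = -522.
Since n·A_5 = -234 ≠ -522, A_5 is off the plane and the points are not all coplanar.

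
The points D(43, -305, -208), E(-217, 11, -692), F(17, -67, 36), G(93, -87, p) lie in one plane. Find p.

280

The points are coplanar iff DE · (DF × DG) = 0.
Expanding, this is linear in p: (-53664)p + (15025920) = 0.
So p = 280.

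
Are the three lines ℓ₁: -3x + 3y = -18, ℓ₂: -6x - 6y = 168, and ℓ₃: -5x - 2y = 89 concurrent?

Yes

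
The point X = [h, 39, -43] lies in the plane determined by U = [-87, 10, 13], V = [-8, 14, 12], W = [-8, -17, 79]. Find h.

-18

Coplanarity requires UV · (UW × UX) = 0.
UV = (79, 4, -1), UW = (79, -27, 66); the triple product is linear in h with coefficient 237 and constant term 4266.
Setting it to zero: h = -18.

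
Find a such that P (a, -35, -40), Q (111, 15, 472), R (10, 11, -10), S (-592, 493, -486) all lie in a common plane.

51

Coplanarity ⇔ det[PQ; PR; PS] = 0.
Expanding, this is linear in a: (-234228)a + (11945628) = 0.
So a = 51.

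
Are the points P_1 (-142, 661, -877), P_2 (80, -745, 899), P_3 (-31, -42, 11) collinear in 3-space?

Yes

P_1P_2 = (222, -1406, 1776), P_1P_3 = (111, -703, 888).
Each component of P_1P_3 is 1/2 times the corresponding component of P_1P_2, so P_1P_3 = 1/2·P_1P_2 and the points are collinear.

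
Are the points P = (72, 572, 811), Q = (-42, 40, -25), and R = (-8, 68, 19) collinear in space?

No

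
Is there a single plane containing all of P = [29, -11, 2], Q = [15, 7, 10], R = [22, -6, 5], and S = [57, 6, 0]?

No

A normal to the plane through P, Q, R is n = PQ × PR = (14, -14, 56).
The plane has equation n·X = 672. For S: n·S = 714.
714 ≠ 672, so S is off the plane.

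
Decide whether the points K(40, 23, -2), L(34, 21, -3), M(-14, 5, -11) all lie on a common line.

KL = (-6, -2, -1), KM = (-54, -18, -9).
KL × KM = (0, 0, 0).
The cross product vanishes, so the three points are collinear.

Yes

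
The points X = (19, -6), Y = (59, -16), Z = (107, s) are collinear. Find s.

Collinearity: (Z − X) must be parallel to (Y − X) = (40, -10).
Cross-multiplying the components: (s − (-6))·(40) = (88)·(-10).
Solving gives s = -28.

-28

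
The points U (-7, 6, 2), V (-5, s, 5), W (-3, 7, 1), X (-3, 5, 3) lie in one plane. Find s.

3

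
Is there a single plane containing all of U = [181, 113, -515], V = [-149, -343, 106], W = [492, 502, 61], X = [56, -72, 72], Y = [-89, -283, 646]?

No

The plane through U, V, W has normal n = UV × UW = (-504225, 383211, 13446) and equation n·P = -54886572.
Checking the remaining points: n·X = -54859680, n·Y = -54886572.
Since n·X = -54859680 ≠ -54886572, X is off the plane and the points are not all coplanar.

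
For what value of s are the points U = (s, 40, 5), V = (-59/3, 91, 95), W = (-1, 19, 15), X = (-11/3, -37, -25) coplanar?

58/3

The points are coplanar iff UV · (UW × UX) = 0.
Expanding, this is linear in s: (1600)s + (-92800/3) = 0.
So s = 58/3.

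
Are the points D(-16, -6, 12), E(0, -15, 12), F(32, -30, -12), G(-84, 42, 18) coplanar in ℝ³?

No

With D as base: DE = (16, -9, 0), DF = (48, -24, -24), DG = (-68, 48, 6).
DF × DG = (1008, 1344, 672).
DE · (DF × DG) = 4032.
Since 4032 ≠ 0, the four points are not coplanar.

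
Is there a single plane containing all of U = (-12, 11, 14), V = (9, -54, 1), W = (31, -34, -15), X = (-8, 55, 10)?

The four points are coplanar iff the 3×3 determinant with rows UV, UW, UX is zero.
Rows: (21, -65, -13), (43, -45, -29), (4, 44, -4).
Expanding along the first row: (21)(1456) − (-65)(-56) + (-13)(2072) = 0.
Zero determinant ⇒ coplanar.

Yes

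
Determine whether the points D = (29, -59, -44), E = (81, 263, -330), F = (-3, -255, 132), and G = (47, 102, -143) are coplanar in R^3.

A normal to the plane through D, E, F is n = DE × DF = (616, 0, 112).
The plane has equation n·P = 12936. For G: n·G = 12936.
Equal, so G lies in the plane and all four are coplanar.

Yes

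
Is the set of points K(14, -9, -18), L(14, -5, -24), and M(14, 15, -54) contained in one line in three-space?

KL = (0, 4, -6), KM = (0, 24, -36).
Each component of KM is 6 times the corresponding component of KL, so KM = 6·KL and the points are collinear.

Yes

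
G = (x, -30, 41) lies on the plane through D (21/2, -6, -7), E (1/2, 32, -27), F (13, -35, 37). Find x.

21/2

A normal to the plane is n = DE × DF = (1092, 390, 195).
G lies in the plane iff n · DG = 0.
This gives (1092)x + (-11466) = 0, so x = 21/2.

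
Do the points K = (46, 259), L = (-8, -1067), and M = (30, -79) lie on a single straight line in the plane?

KL = (-54, -1326), KM = (-16, -338).
det[KL; KM] = (-54)(-338) − (-1326)(-16) = -2964.
The determinant is nonzero, so they are not collinear.

No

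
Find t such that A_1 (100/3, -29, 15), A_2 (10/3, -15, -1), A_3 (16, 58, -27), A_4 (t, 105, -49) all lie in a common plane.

The points are coplanar iff A_1A_2 · (A_1A_3 × A_1A_4) = 0.
Expanding, this is linear in t: (804)t + (-6968) = 0.
So t = 26/3.

26/3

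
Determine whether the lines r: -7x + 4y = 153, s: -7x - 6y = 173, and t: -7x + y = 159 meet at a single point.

Intersecting r and s: solving the 2×2 system gives (x, y) = (-23, -2).
Substitute into t: (-7)(-23) + (1)(-2) = 159.
This equals 159, so (-23, -2) lies on all three lines and they are concurrent.

Yes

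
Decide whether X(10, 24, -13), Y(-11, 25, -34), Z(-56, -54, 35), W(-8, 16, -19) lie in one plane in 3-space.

The four points are coplanar iff the 3×3 determinant with rows XY, XZ, XW is zero.
Rows: (-21, 1, -21), (-66, -78, 48), (-18, -8, -6).
Expanding along the first row: (-21)(852) − (1)(1260) + (-21)(-876) = -756.
Nonzero ⇒ not coplanar.

No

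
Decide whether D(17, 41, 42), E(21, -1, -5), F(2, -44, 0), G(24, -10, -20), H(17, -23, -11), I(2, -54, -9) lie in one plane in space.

No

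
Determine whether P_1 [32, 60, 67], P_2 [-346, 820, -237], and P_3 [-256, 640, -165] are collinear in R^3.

P_1P_2 = (-378, 760, -304), P_1P_3 = (-288, 580, -232).
P_1P_2 × P_1P_3 = (0, -144, -360).
The cross product is nonzero, so the points do not lie on one line.

No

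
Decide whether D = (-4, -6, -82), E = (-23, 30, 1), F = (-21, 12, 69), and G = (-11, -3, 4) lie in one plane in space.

The four points are coplanar iff the 3×3 determinant with rows DE, DF, DG is zero.
Rows: (-19, 36, 83), (-17, 18, 151), (-7, 3, 86).
Expanding along the first row: (-19)(1095) − (36)(-405) + (83)(75) = 0.
Zero determinant ⇒ coplanar.

Yes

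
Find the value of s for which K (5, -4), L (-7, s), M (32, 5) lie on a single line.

Collinearity: (L − K) must be parallel to (M − K) = (27, 9).
Cross-multiplying the components: (s − (-4))·(27) = (-12)·(9).
Solving gives s = -8.

-8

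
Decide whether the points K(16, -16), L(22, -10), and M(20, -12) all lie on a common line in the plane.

Yes

KL = (6, 6), KM = (4, 4).
Checking proportionality: KM = 2/3·KL, so the vectors are parallel and the points are collinear.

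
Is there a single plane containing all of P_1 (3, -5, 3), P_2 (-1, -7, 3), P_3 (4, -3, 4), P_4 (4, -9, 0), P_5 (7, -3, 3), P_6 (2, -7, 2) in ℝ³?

The plane through P_1, P_2, P_3 has normal n = P_1P_2 × P_1P_3 = (-2, 4, -6) and equation n·P = -44.
Checking the remaining points: n·P_4 = -44, n·P_5 = -44, n·P_6 = -44.
All equal -44, so all 6 points lie in one plane.

Yes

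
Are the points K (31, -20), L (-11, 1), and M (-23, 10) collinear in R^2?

No

KL = (-42, 21), KM = (-54, 30).
det[KL; KM] = (-42)(30) − (21)(-54) = -126.
The determinant is nonzero, so they are not collinear.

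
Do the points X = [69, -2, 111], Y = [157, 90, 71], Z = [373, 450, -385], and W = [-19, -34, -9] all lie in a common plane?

Yes

With X as base: XY = (88, 92, -40), XZ = (304, 452, -496), XW = (-88, -32, -120).
XZ × XW = (-70112, 80128, 30048).
XY · (XZ × XW) = 0.
The scalar triple product vanishes, so the four points are coplanar.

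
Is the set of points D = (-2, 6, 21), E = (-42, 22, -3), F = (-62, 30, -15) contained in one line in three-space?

DE = (-40, 16, -24), DF = (-60, 24, -36).
Each component of DF is 3/2 times the corresponding component of DE, so DF = 3/2·DE and the points are collinear.

Yes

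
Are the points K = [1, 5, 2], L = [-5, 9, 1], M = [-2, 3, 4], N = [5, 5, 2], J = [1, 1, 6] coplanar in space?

The plane through K, L, M has normal n = KL × KM = (6, 15, 24) and equation n·P = 129.
Checking the remaining points: n·N = 153, n·J = 165.
Since n·N = 153 ≠ 129, N is off the plane and the points are not all coplanar.

No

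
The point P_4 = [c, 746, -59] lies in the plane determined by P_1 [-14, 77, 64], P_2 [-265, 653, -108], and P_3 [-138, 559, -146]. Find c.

-811/2

Coplanarity requires P_1P_2 · (P_1P_3 × P_1P_4) = 0.
P_1P_2 = (-251, 576, -172), P_1P_3 = (-124, 482, -210); the triple product is linear in c with coefficient -38056 and constant term -15431708.
Setting it to zero: c = -811/2.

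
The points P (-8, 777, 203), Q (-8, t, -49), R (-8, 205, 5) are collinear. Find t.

49

Collinearity requires PQ × PR = 0; each component is linear in t.
The x-component gives (-198)t + (9702) = 0, so t = 49.
The remaining components then also vanish.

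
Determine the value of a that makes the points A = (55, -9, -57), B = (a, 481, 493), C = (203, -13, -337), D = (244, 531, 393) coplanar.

The points are coplanar iff AB · (AC × AD) = 0.
Expanding, this is linear in a: (149400)a + (-22410000) = 0.
So a = 150.

150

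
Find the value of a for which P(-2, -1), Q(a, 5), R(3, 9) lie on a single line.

1

The three points are collinear iff det[PQ; PR] = 0.
This determinant is linear in a: (10)a + (-10) = 0, so a = 1.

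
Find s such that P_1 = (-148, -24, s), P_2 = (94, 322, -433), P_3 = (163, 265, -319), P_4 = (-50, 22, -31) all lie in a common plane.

1

The points are coplanar iff P_1P_2 · (P_1P_3 × P_1P_4) = 0.
Expanding, this is linear in s: (28908)s + (-28908) = 0.
So s = 1.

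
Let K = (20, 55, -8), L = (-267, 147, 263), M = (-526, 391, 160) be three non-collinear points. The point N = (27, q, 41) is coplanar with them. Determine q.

27

A normal to the plane is n = KL × KM = (-75600, -99750, -46200).
N lies in the plane iff n · KN = 0.
This gives (-99750)q + (2693250) = 0, so q = 27.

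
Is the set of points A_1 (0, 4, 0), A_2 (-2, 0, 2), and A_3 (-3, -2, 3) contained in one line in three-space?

Yes

A_1A_2 = (-2, -4, 2), A_1A_3 = (-3, -6, 3).
Each component of A_1A_3 is 3/2 times the corresponding component of A_1A_2, so A_1A_3 = 3/2·A_1A_2 and the points are collinear.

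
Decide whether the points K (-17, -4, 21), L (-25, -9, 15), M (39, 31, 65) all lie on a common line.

No

KL = (-8, -5, -6), KM = (56, 35, 44).
KL × KM = (-10, 16, 0).
The cross product is nonzero, so the points do not lie on one line.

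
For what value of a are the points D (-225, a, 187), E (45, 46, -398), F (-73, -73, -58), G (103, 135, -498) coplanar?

The points are coplanar iff DE · (DF × DG) = 0.
Expanding, this is linear in a: (-7920)a + (-2486880) = 0.
So a = -314.

-314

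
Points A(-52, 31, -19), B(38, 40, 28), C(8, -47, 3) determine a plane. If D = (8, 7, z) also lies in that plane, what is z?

Coplanarity requires AB · (AC × AD) = 0.
AB = (90, 9, 47), AC = (60, -78, 22); the triple product is linear in z with coefficient -7560 and constant term 68040.
Setting it to zero: z = 9.

9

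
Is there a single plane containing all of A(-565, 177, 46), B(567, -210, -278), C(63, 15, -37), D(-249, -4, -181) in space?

No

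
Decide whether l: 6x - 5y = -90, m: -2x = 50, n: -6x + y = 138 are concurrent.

Lines aᵢx + bᵢy = cᵢ with pairwise distinct directions are concurrent exactly when det[aᵢ bᵢ cᵢ] = 0.
Here the determinant is 0.
It vanishes, so the lines are concurrent at (-25, -12).

Yes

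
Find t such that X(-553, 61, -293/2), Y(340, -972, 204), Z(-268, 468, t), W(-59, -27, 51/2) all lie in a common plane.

-68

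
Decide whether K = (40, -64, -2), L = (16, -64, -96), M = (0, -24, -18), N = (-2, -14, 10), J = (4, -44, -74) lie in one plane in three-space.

The plane through K, L, M has normal n = KL × KM = (3760, 3376, -960) and equation n·P = -63744.
Checking the remaining points: n·N = -64384, n·J = -62464.
Since n·N = -64384 ≠ -63744, N is off the plane and the points are not all coplanar.

No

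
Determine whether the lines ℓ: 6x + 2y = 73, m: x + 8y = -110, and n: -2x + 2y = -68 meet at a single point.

No

The three lines meet at one point iff the augmented coefficient matrix [aᵢ bᵢ cᵢ] has rank < 3, i.e. its determinant vanishes.
Here the determinant is -54.
Nonzero, so no common point exists.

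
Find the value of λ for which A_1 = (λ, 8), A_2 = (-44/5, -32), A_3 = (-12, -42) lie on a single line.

The three points are collinear iff det[A_1A_2; A_1A_3] = 0.
This determinant is linear in λ: (10)λ + (-40) = 0, so λ = 4.

4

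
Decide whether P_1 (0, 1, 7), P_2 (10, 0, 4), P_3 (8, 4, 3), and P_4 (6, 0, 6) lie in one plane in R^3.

The four points are coplanar iff the 3×3 determinant with rows P_1P_2, P_1P_3, P_1P_4 is zero.
Rows: (10, -1, -3), (8, 3, -4), (6, -1, -1).
Expanding along the first row: (10)(-7) − (-1)(16) + (-3)(-26) = 24.
Nonzero ⇒ not coplanar.

No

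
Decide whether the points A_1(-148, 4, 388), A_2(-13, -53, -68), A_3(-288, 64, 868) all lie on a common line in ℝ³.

A_1A_2 = (135, -57, -456), A_1A_3 = (-140, 60, 480).
A_1A_2 × A_1A_3 = (0, -960, 120).
The cross product is nonzero, so the points do not lie on one line.

No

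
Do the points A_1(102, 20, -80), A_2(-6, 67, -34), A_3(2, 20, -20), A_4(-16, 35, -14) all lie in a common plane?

With A_1 as base: A_1A_2 = (-108, 47, 46), A_1A_3 = (-100, 0, 60), A_1A_4 = (-118, 15, 66).
A_1A_3 × A_1A_4 = (-900, -480, -1500).
A_1A_2 · (A_1A_3 × A_1A_4) = 5640.
Since 5640 ≠ 0, the four points are not coplanar.

No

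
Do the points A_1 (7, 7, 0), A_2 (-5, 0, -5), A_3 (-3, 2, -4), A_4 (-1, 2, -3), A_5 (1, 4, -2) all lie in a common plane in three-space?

No

The plane through A_1, A_2, A_3 has normal n = A_1A_2 × A_1A_3 = (3, 2, -10) and equation n·P = 35.
Checking the remaining points: n·A_4 = 31, n·A_5 = 31.
Since n·A_4 = 31 ≠ 35, A_4 is off the plane and the points are not all coplanar.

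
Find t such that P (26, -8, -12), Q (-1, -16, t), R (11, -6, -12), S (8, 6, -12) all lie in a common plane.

-12

Normal to plane PRS: n = (0, 0, -174); plane equation n·X = 2088.
Requiring n·Q = 2088: (-174)t + (0) = 2088.
So t = -12.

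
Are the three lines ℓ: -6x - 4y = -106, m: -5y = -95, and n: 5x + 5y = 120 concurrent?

Yes

The three lines meet at one point iff the augmented coefficient matrix [aᵢ bᵢ cᵢ] has rank < 3, i.e. its determinant vanishes.
Here the determinant is 0.
It vanishes, so the lines are concurrent at (5, 19).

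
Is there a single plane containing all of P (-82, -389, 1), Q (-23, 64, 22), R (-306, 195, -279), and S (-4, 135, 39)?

No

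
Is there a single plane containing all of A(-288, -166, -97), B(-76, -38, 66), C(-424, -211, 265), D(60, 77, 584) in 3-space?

Yes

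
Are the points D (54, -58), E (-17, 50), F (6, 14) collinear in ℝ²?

DE = (-71, 108), DF = (-48, 72).
Twice the signed area of △DEF is (-71)(72) − (108)(-48) = 72.
The area is nonzero, so the three points are not collinear.

No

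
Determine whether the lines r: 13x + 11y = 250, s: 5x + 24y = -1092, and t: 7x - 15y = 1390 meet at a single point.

No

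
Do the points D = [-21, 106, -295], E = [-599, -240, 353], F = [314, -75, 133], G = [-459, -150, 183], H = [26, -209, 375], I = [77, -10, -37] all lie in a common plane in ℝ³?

Yes

The plane through D, E, F has normal n = DE × DF = (-30800, 464464, 220528) and equation n·P = -15175776.
Checking the remaining points: n·G = -15175776, n·H = -15175776, n·I = -15175776.
All equal -15175776, so all 6 points lie in one plane.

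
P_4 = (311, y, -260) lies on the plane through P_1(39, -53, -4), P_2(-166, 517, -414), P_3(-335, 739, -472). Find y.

A normal to the plane is n = P_1P_2 × P_1P_3 = (57960, 57400, 50820).
P_4 lies in the plane iff n · P_1P_4 = 0.
This gives (57400)y + (5797400) = 0, so y = -101.

-101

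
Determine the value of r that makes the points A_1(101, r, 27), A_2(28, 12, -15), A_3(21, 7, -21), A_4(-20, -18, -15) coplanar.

62

Coplanarity ⇔ det[A_1A_2; A_1A_3; A_1A_4] = 0.
Expanding, this is linear in r: (-288)r + (17856) = 0.
So r = 62.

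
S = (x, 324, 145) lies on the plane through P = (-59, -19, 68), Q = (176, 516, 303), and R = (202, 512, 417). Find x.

Coplanarity requires PQ · (PR × PS) = 0.
PQ = (235, 535, 235), PR = (261, 531, 349); the triple product is linear in x with coefficient 61930 and constant term -4582820.
Setting it to zero: x = 74.

74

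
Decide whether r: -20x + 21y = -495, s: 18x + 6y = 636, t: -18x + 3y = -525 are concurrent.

The three lines meet at one point iff the augmented coefficient matrix [aᵢ bᵢ cᵢ] has rank < 3, i.e. its determinant vanishes.
Here the determinant is -20988.
Nonzero, so no common point exists.

No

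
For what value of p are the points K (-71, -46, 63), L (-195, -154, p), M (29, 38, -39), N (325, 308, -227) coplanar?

169

Normal to plane KMN: n = (11748, -11392, 2136); plane equation n·P = -175508.
Requiring n·L = -175508: (2136)p + (-536492) = -175508.
So p = 169.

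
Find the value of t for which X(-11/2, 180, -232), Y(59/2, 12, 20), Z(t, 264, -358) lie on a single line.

-23

Direction XY = (35, -168, 252). From the y-coordinate of Z, the parameter along the line is τ = (264 − 180)/(-168) = -1/2.
Then t = (-11/2) + (-1/2)·(35) = -23.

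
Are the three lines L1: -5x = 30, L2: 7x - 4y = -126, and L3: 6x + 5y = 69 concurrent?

Yes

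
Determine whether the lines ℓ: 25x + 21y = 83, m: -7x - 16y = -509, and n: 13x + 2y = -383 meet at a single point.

No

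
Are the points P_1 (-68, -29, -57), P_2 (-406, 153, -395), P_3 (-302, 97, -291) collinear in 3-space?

Yes

P_1P_2 = (-338, 182, -338), P_1P_3 = (-234, 126, -234).
Each component of P_1P_3 is 9/13 times the corresponding component of P_1P_2, so P_1P_3 = 9/13·P_1P_2 and the points are collinear.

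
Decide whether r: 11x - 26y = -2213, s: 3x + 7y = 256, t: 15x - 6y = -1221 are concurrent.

Yes

Lines aᵢx + bᵢy = cᵢ with pairwise distinct directions are concurrent exactly when det[aᵢ bᵢ cᵢ] = 0.
Here the determinant is 0.
It vanishes, so the lines are concurrent at (-57, 61).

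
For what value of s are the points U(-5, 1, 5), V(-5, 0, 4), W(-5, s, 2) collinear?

-2

Direction UV = (0, -1, -1). From the z-coordinate of W, the parameter along the line is τ = (2 − 5)/(-1) = 3.
Then s = 1 + 3·(-1) = -2.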